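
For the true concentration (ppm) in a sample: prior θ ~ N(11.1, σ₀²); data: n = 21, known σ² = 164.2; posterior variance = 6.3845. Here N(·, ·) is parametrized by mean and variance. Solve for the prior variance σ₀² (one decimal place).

σ₀² = 34.8

For the Normal–Normal model with known σ², precisions add: τ_n = τ₀ + n/σ².
So 1/σ₀² = 1/6.3845 − 21/164.2 = 0.156629 − 0.127893 = 0.028736.
Hence σ₀² = 1/0.028736 ≈ 34.8.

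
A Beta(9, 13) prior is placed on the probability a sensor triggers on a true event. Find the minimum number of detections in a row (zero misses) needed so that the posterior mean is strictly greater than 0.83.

k = 55

After k detections and 0 misses the posterior is Beta(9+k, 13), with mean (9+k)/(9+13+k).
Set (9+k)/(22+k) > 0.83 and solve: k > (0.83·22 − 9)/(1 − 0.83) = 54.471.
The smallest integer exceeding 54.471 is 55, and checking k=55: (64)/(77) = 0.8312 > 0.83.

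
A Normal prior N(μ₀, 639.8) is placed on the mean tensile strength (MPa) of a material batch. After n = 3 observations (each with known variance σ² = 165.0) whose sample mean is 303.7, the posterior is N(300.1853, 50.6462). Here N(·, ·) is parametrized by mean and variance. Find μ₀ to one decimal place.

With known observation variance, the Normal–Normal posterior has precision τ_n = τ₀ + n/σ² and mean μ_n = (τ₀μ₀ + (n/σ²)x̄)/τ_n.
Here τ₀ = 1/639.8 = 0.001563 and τ_data = 3/165.0 = 0.018182, so τ_n = 0.019745.
Rearranging for μ₀: μ₀ = (μ_n·τ_n − τ_data·x̄)/τ₀ = (300.1853·0.019745 − 0.018182·303.7) / 0.001563 = 0.405285/0.001563 ≈ 259.3.

μ₀ = 259.3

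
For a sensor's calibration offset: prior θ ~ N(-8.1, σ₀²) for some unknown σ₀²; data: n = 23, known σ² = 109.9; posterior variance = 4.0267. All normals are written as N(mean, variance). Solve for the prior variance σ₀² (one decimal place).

σ₀² = 25.6

For the Normal–Normal model with known σ², precisions add: τ_n = τ₀ + n/σ².
So 1/σ₀² = 1/4.0267 − 23/109.9 = 0.248342 − 0.209281 = 0.039061.
Hence σ₀² = 1/0.039061 ≈ 25.6.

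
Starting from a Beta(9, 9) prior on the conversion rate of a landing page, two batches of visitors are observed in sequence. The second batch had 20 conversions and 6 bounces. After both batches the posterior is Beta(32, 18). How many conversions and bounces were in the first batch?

Because Beta–binomial updating is additive in the counts, the combined data contributed (α_post−α_prior, β_post−β_prior) successes and failures.
Total across both batches: 32−9=23 conversions, 18−9=9 bounces.
Subtract the second batch: 23−20=3 conversions and 9−6=3 bounces.

3 conversions and 3 bounces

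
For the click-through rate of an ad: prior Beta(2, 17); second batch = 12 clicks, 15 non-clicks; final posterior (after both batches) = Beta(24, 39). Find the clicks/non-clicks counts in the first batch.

10 clicks and 7 non-clicks

Because Beta–binomial updating is additive in the counts, the combined data contributed (α_post−α_prior, β_post−β_prior) successes and failures.
Total across both batches: 24−2=22 clicks, 39−17=22 non-clicks.
Subtract the second batch: 22−12=10 clicks and 22−15=7 non-clicks.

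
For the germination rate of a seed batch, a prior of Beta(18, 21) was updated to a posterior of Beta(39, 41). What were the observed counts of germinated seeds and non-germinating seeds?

A Beta(a, b) prior with s successes and f failures in binomial data gives a Beta(a+s, b+f) posterior.
So s = 39 − 18 = 21 and f = 41 − 21 = 20.

21 germinated seeds and 20 non-germinating seeds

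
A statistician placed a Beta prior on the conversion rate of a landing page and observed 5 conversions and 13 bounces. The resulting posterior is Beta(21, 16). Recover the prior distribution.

A Beta(a, b) prior with s successes and f failures in binomial data gives a Beta(a+s, b+f) posterior.
Subtract the data counts: 21−5=16, 16−13=3.

Beta(16, 3)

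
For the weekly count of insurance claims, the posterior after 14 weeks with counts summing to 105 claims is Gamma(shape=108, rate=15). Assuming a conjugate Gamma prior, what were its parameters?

A Gamma(α, β) prior (rate parametrization) on a Poisson rate with n observations summing to S gives posterior Gamma(α+S, β+n).
So α = 108 − 105 = 3 and β = 15 − 14 = 1.

Gamma(shape=3, rate=1)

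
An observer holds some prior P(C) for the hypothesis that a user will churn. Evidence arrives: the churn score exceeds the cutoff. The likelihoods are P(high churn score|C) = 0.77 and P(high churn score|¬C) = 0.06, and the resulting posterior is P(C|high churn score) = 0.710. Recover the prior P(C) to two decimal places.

P(C) = 0.16

Bayes' rule in odds form gives O(C|E) = O(C)·[P(E|C)/P(E|¬C)], hence O(C) = O(C|E)/LR.
Posterior odds = 0.710/(1−0.710) = 2.4483. LR = 0.77/0.06 = 12.8333.
Prior odds = 2.4483/12.8333 = 0.1908, so P(C) = 0.1908/(1+0.1908) ≈ 0.16.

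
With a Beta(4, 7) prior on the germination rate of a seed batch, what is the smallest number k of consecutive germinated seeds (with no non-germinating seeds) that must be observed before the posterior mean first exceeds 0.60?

k = 7

After k germinated seeds and 0 non-germinating seeds the posterior is Beta(4+k, 7), with mean (4+k)/(4+7+k).
Set (4+k)/(11+k) > 0.60 and solve: k > (0.60·11 − 4)/(1 − 0.60) = 6.500.
The smallest integer exceeding 6.500 is 7.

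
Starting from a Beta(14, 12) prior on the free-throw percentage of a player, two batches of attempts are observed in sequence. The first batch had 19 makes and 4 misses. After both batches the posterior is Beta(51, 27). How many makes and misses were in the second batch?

18 makes and 11 misses

Because Beta–binomial updating is additive in the counts, the combined data contributed (α_post−α_prior, β_post−β_prior) successes and failures.
Total across both batches: 51−14=37 makes, 27−12=15 misses.
Subtract the first batch: 37−19=18 makes and 15−4=11 misses.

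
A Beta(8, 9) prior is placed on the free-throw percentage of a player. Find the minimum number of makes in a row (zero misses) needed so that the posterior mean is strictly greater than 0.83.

After k makes and 0 misses the posterior is Beta(8+k, 9), with mean (8+k)/(8+9+k).
Set (8+k)/(17+k) > 0.83 and solve: k > (0.83·17 − 8)/(1 − 0.83) = 35.941.
The smallest integer exceeding 35.941 is 36.

k = 36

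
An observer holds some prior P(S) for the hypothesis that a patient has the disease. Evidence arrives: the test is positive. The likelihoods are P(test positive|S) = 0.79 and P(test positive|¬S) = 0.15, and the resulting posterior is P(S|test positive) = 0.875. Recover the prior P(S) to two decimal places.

P(S) = 0.57

In odds form, posterior odds = prior odds × likelihood ratio, so prior odds = posterior odds ÷ LR.
Posterior odds = 0.875/(1−0.875) = 7.0000. LR = 0.79/0.15 = 5.2667.
Prior odds = 7.0000/5.2667 = 1.3291, so P(S) = 1.3291/(1+1.3291) ≈ 0.57.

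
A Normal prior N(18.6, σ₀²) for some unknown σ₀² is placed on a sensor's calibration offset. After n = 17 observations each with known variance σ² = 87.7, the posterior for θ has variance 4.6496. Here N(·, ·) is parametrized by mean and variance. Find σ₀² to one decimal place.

For the Normal–Normal model with known σ², precisions add: τ_n = τ₀ + n/σ².
So 1/σ₀² = 1/4.6496 − 17/87.7 = 0.215072 − 0.193843 = 0.021229.
Hence σ₀² = 1/0.021229 ≈ 47.1.

σ₀² = 47.1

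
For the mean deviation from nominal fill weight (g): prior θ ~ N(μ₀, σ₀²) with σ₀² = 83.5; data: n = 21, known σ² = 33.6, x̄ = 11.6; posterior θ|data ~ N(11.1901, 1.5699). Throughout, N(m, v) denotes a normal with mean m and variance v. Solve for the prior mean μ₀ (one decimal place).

μ₀ = -10.2

The posterior mean is a precision-weighted average: μ_n = (τ₀μ₀ + τ_data·x̄)/(τ₀+τ_data), with τ₀=1/σ₀² and τ_data=n/σ².
Here τ₀ = 1/83.5 = 0.011976 and τ_data = 21/33.6 = 0.625000, so τ_n = 0.636976.
Rearranging for μ₀: μ₀ = (μ_n·τ_n − τ_data·x̄)/τ₀ = (11.1901·0.636976 − 0.625000·11.6) / 0.011976 = -0.122175/0.011976 ≈ -10.2.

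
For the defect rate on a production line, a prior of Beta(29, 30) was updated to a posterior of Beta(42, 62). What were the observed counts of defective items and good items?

Beta is conjugate to the binomial likelihood: posterior = Beta(a+s, b+f).
Match parameters: s=42−29=13, f=62−30=32.

13 defective items and 32 good items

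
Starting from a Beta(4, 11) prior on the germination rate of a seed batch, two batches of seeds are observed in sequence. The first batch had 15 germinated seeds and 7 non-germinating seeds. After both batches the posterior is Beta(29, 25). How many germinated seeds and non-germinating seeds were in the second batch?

10 germinated seeds and 7 non-germinating seeds

Sequential conjugate updates are equivalent to a single update on the pooled data, so total successes = posterior α − prior α and total failures = posterior β − prior β.
Total across both batches: 29−4=25 germinated seeds, 25−11=14 non-germinating seeds.
Subtract the first batch: 25−15=10 germinated seeds and 14−7=7 non-germinating seeds.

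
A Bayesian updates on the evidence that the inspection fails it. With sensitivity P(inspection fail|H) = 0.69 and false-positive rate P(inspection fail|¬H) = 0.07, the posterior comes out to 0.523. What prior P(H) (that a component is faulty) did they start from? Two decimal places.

P(H) = 0.10

Bayes' rule in odds form gives O(H|E) = O(H)·[P(E|H)/P(E|¬H)], hence O(H) = O(H|E)/LR.
Posterior odds = 0.523/(1−0.523) = 1.0964. LR = 0.69/0.07 = 9.8571.
Prior odds = 1.0964/9.8571 = 0.1112, so P(H) = 0.1112/(1+0.1112) ≈ 0.10.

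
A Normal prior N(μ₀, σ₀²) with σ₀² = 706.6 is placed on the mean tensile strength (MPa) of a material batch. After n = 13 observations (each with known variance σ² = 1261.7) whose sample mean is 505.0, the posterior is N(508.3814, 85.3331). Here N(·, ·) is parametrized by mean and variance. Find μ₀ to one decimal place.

μ₀ = 533.0

The posterior mean is a precision-weighted average: μ_n = (τ₀μ₀ + τ_data·x̄)/(τ₀+τ_data), with τ₀=1/σ₀² and τ_data=n/σ².
Here τ₀ = 1/706.6 = 0.001415 and τ_data = 13/1261.7 = 0.010304, so τ_n = 0.011719.
Rearranging for μ₀: μ₀ = (μ_n·τ_n − τ_data·x̄)/τ₀ = (508.3814·0.011719 − 0.010304·505.0) / 0.001415 = 0.754202/0.001415 ≈ 533.0.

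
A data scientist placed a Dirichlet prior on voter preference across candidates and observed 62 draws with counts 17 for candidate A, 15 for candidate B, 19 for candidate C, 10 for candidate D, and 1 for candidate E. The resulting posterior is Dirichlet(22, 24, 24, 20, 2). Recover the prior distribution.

Dirichlet(5, 9, 5, 10, 1)

For a Dirichlet(α) prior with multinomial counts c, the posterior is Dirichlet(α + c) componentwise.
Subtract each count from the matching posterior parameter: 22−17=5, 24−15=9, 24−19=5, 20−10=10, 2−1=1.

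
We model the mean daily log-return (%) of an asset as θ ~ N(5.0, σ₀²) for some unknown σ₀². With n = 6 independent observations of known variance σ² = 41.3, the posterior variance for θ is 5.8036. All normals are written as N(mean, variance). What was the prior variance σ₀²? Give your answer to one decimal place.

Posterior precision equals prior precision plus data precision: 1/σ_n² = 1/σ₀² + n/σ².
So 1/σ₀² = 1/5.8036 − 6/41.3 = 0.172307 − 0.145278 = 0.027029.
Hence σ₀² = 1/0.027029 ≈ 37.0.

σ₀² = 37.0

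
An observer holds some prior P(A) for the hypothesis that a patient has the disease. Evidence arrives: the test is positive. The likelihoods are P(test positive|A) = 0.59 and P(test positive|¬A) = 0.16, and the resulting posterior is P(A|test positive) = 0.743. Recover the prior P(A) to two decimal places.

P(A) = 0.44

Bayes' rule in odds form gives O(A|E) = O(A)·[P(E|A)/P(E|¬A)], hence O(A) = O(A|E)/LR.
Posterior odds = 0.743/(1−0.743) = 2.8911. LR = 0.59/0.16 = 3.6875.
Prior odds = 2.8911/3.6875 = 0.7840, so P(A) = 0.7840/(1+0.7840) ≈ 0.44.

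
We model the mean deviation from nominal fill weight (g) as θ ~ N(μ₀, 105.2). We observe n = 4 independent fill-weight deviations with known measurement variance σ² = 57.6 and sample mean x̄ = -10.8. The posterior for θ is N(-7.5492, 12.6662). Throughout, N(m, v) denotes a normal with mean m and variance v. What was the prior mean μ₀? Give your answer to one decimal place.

With known observation variance, the Normal–Normal posterior has precision τ_n = τ₀ + n/σ² and mean μ_n = (τ₀μ₀ + (n/σ²)x̄)/τ_n.
Here τ₀ = 1/105.2 = 0.009506 and τ_data = 4/57.6 = 0.069444, so τ_n = 0.078950.
Rearranging for μ₀: μ₀ = (μ_n·τ_n − τ_data·x̄)/τ₀ = (-7.5492·0.078950 − 0.069444·-10.8) / 0.009506 = 0.153986/0.009506 ≈ 16.2.

μ₀ = 16.2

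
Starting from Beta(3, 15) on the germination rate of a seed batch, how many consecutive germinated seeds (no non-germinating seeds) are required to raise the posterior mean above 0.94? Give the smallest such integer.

k = 233

After k germinated seeds and 0 non-germinating seeds the posterior is Beta(3+k, 15), with mean (3+k)/(3+15+k).
Set (3+k)/(18+k) > 0.94 and solve: k > (0.94·18 − 3)/(1 − 0.94) = 232.000.
The smallest integer exceeding 232.000 is 233, and checking k=233: (236)/(251) = 0.9402 > 0.94.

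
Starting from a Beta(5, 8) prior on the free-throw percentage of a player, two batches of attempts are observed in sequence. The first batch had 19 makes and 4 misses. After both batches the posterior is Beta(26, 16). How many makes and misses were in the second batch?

Because Beta–binomial updating is additive in the counts, the combined data contributed (α_post−α_prior, β_post−β_prior) successes and failures.
Total across both batches: 26−5=21 makes, 16−8=8 misses.
Subtract the first batch: 21−19=2 makes and 8−4=4 misses.

2 makes and 4 misses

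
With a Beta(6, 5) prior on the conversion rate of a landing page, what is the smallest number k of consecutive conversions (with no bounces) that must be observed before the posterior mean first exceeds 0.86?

k = 25

After k conversions and 0 bounces the posterior is Beta(6+k, 5), with mean (6+k)/(6+5+k).
Set (6+k)/(11+k) > 0.86 and solve: k > (0.86·11 − 6)/(1 − 0.86) = 24.714.
The smallest integer exceeding 24.714 is 25.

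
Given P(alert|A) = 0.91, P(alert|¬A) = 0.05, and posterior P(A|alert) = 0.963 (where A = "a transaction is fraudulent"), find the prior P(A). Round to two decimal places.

Bayes' rule in odds form gives O(A|E) = O(A)·[P(E|A)/P(E|¬A)], hence O(A) = O(A|E)/LR.
Posterior odds = 0.963/(1−0.963) = 26.0270. LR = 0.91/0.05 = 18.2000.
Prior odds = 26.0270/18.2000 = 1.4301, so P(A) = 1.4301/(1+1.4301) ≈ 0.59.

P(A) = 0.59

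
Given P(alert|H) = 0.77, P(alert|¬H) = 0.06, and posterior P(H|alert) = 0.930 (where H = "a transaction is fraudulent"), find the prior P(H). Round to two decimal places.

P(H) = 0.51

In odds form, posterior odds = prior odds × likelihood ratio, so prior odds = posterior odds ÷ LR.
Posterior odds = 0.930/(1−0.930) = 13.2857. LR = 0.77/0.06 = 12.8333.
Prior odds = 13.2857/12.8333 = 1.0353, so P(H) = 1.0353/(1+1.0353) ≈ 0.51.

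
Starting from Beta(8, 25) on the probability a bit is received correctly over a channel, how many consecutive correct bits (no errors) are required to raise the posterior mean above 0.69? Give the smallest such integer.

k = 48

After k correct bits and 0 errors the posterior is Beta(8+k, 25), with mean (8+k)/(8+25+k).
Set (8+k)/(33+k) > 0.69 and solve: k > (0.69·33 − 8)/(1 − 0.69) = 47.645.
The smallest integer exceeding 47.645 is 48, and checking k=48: (56)/(81) = 0.6914 > 0.69.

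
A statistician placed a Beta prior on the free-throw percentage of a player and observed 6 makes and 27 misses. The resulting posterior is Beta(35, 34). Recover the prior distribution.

Beta is conjugate to the binomial likelihood: posterior = Beta(α+s, β+f).
So α = 35 − 6 = 29 and β = 34 − 27 = 7.

Beta(29, 7)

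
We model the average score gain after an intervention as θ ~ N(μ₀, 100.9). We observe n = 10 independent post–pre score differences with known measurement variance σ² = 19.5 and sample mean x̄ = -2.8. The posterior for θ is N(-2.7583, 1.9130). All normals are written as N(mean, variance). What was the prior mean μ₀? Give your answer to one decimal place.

The posterior mean is a precision-weighted average: μ_n = (τ₀μ₀ + τ_data·x̄)/(τ₀+τ_data), with τ₀=1/σ₀² and τ_data=n/σ².
Here τ₀ = 1/100.9 = 0.009911 and τ_data = 10/19.5 = 0.512821, so τ_n = 0.522732.
Rearranging for μ₀: μ₀ = (μ_n·τ_n − τ_data·x̄)/τ₀ = (-2.7583·0.522732 − 0.512821·-2.8) / 0.009911 = -0.005953/0.009911 ≈ -0.6.

μ₀ = -0.6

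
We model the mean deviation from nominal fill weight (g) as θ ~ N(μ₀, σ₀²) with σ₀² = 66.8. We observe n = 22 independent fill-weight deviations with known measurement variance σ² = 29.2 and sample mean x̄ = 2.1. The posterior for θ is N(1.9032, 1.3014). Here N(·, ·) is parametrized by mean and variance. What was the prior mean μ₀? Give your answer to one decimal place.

μ₀ = -8.0

The posterior mean is a precision-weighted average: μ_n = (τ₀μ₀ + τ_data·x̄)/(τ₀+τ_data), with τ₀=1/σ₀² and τ_data=n/σ².
Here τ₀ = 1/66.8 = 0.014970 and τ_data = 22/29.2 = 0.753425, so τ_n = 0.768395.
Rearranging for μ₀: μ₀ = (μ_n·τ_n − τ_data·x̄)/τ₀ = (1.9032·0.768395 − 0.753425·2.1) / 0.014970 = -0.119783/0.014970 ≈ -8.0.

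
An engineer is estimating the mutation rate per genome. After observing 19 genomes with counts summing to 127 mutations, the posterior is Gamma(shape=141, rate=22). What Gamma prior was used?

A Gamma(α, β) prior (rate parametrization) on a Poisson rate with n observations summing to S gives posterior Gamma(α+S, β+n).
So α = 141 − 127 = 14 and β = 22 − 19 = 3.

Gamma(shape=14, rate=3)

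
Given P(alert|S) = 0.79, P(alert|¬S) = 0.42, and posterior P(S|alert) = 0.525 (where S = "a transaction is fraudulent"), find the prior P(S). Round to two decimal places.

In odds form, posterior odds = prior odds × likelihood ratio, so prior odds = posterior odds ÷ LR.
Posterior odds = 0.525/(1−0.525) = 1.1053. LR = 0.79/0.42 = 1.8810.
Prior odds = 1.1053/1.8810 = 0.5876, so P(S) = 0.5876/(1+0.5876) ≈ 0.37.

P(S) = 0.37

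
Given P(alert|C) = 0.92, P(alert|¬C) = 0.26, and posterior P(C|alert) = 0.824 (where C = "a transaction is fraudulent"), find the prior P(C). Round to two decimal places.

In odds form, posterior odds = prior odds × likelihood ratio, so prior odds = posterior odds ÷ LR.
Posterior odds = 0.824/(1−0.824) = 4.6818. LR = 0.92/0.26 = 3.5385.
Prior odds = 4.6818/3.5385 = 1.3231, so P(C) = 1.3231/(1+1.3231) ≈ 0.57.

P(C) = 0.57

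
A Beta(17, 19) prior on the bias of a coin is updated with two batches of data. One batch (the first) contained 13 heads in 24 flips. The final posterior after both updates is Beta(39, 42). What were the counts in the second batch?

9 heads and 12 tails

Because Beta–binomial updating is additive in the counts, the combined data contributed (α_post−α_prior, β_post−β_prior) successes and failures.
Total across both batches: 39−17=22 heads, 42−19=23 tails.
Subtract the first batch: 22−13=9 heads and 23−11=12 tails.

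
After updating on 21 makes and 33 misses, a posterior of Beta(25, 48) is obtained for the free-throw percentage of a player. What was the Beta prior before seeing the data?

Under Beta–binomial conjugacy the posterior parameters are (α+s, β+f).
Subtract the data counts: 25−21=4, 48−33=15.

Beta(4, 15)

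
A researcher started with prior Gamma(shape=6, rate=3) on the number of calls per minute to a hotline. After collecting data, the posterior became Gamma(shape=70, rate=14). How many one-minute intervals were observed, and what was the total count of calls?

Gamma–Poisson conjugacy: posterior shape = α + Σxᵢ, posterior rate = β + n.
Matching: Σxᵢ = 70 − 6 = 64 and n = 14 − 3 = 11.

n = 11 one-minute intervals with total 64 calls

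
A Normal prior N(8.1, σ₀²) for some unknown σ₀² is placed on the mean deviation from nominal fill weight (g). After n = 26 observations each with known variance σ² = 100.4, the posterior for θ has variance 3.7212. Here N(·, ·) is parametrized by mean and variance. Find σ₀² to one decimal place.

σ₀² = 102.4

Posterior precision equals prior precision plus data precision: 1/σ_n² = 1/σ₀² + n/σ².
So 1/σ₀² = 1/3.7212 − 26/100.4 = 0.268731 − 0.258964 = 0.009767.
Hence σ₀² = 1/0.009767 ≈ 102.4.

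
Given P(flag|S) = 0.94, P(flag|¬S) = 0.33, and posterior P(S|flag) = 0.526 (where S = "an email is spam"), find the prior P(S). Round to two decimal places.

P(S) = 0.28

Bayes' rule in odds form gives O(S|E) = O(S)·[P(E|S)/P(E|¬S)], hence O(S) = O(S|E)/LR.
Posterior odds = 0.526/(1−0.526) = 1.1097. LR = 0.94/0.33 = 2.8485.
Prior odds = 1.1097/2.8485 = 0.3896, so P(S) = 0.3896/(1+0.3896) ≈ 0.28.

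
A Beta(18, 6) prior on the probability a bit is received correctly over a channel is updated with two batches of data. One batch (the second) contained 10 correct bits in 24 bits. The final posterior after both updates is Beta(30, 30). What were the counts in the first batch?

Sequential conjugate updates are equivalent to a single update on the pooled data, so total successes = posterior α − prior α and total failures = posterior β − prior β.
Total across both batches: 30−18=12 correct bits, 30−6=24 errors.
Subtract the second batch: 12−10=2 correct bits and 24−14=10 errors.

2 correct bits and 10 errors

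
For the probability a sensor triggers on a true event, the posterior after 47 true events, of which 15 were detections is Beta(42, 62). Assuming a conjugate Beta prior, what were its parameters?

Beta(27, 30)

Under Beta–binomial conjugacy the posterior parameters are (α+s, β+f).
So α = 42 − 15 = 27 and β = 62 − 32 = 30.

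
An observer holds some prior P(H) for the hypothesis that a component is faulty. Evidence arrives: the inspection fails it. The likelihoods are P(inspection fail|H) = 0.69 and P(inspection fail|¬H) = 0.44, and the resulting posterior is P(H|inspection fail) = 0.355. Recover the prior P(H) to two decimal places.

P(H) = 0.26

In odds form, posterior odds = prior odds × likelihood ratio, so prior odds = posterior odds ÷ LR.
Posterior odds = 0.355/(1−0.355) = 0.5504. LR = 0.69/0.44 = 1.5682.
Prior odds = 0.5504/1.5682 = 0.3510, so P(H) = 0.3510/(1+0.3510) ≈ 0.26.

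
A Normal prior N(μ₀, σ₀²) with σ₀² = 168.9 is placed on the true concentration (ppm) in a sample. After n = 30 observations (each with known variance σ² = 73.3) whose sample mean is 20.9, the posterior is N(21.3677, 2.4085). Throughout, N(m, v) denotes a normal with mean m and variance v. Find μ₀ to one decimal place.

With known observation variance, the Normal–Normal posterior has precision τ_n = τ₀ + n/σ² and mean μ_n = (τ₀μ₀ + (n/σ²)x̄)/τ_n.
Here τ₀ = 1/168.9 = 0.005921 and τ_data = 30/73.3 = 0.409277, so τ_n = 0.415198.
Rearranging for μ₀: μ₀ = (μ_n·τ_n − τ_data·x̄)/τ₀ = (21.3677·0.415198 − 0.409277·20.9) / 0.005921 = 0.317937/0.005921 ≈ 53.7.

μ₀ = 53.7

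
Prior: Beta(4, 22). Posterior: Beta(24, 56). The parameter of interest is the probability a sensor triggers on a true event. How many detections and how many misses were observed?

Beta is conjugate to the binomial likelihood: posterior = Beta(a+s, b+f).
Match parameters: s=24−4=20, f=56−22=34.

20 detections and 34 misses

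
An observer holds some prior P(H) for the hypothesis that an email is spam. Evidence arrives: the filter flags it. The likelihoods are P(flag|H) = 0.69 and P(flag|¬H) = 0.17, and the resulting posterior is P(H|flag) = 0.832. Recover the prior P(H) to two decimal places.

P(H) = 0.55

Bayes' rule in odds form gives O(H|E) = O(H)·[P(E|H)/P(E|¬H)], hence O(H) = O(H|E)/LR.
Posterior odds = 0.832/(1−0.832) = 4.9524. LR = 0.69/0.17 = 4.0588.
Prior odds = 4.9524/4.0588 = 1.2202, so P(H) = 1.2202/(1+1.2202) ≈ 0.55.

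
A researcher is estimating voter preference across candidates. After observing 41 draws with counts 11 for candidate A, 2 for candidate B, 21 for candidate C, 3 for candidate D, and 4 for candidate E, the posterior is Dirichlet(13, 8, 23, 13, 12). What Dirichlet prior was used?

For a Dirichlet(α) prior with multinomial counts c, the posterior is Dirichlet(α + c) componentwise.
Subtract each count from the matching posterior parameter: 13−11=2, 8−2=6, 23−21=2, 13−3=10, 12−4=8.

Dirichlet(2, 6, 2, 10, 8)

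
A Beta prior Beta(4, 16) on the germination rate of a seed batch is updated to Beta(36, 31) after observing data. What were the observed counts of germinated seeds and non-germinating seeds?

32 germinated seeds and 15 non-germinating seeds

A Beta(α, β) prior with s successes and f failures in binomial data gives a Beta(α+s, β+f) posterior.
Match parameters: s=36−4=32, f=31−16=15.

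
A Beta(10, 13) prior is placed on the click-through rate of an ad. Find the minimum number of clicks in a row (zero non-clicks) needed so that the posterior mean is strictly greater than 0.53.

k = 5

After k clicks and 0 non-clicks the posterior is Beta(10+k, 13), with mean (10+k)/(10+13+k).
Set (10+k)/(23+k) > 0.53 and solve: k > (0.53·23 − 10)/(1 − 0.53) = 4.660.
The smallest integer exceeding 4.660 is 5.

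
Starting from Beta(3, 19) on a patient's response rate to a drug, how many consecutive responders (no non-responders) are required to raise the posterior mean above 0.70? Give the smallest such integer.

k = 42

After k responders and 0 non-responders the posterior is Beta(3+k, 19), with mean (3+k)/(3+19+k).
Set (3+k)/(22+k) > 0.70 and solve: k > (0.70·22 − 3)/(1 − 0.70) = 41.333.
The smallest integer exceeding 41.333 is 42.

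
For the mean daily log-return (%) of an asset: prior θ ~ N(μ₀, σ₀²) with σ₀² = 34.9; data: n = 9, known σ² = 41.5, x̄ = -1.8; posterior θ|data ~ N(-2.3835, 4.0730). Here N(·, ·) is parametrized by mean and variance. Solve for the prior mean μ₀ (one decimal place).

With known observation variance, the Normal–Normal posterior has precision τ_n = τ₀ + n/σ² and mean μ_n = (τ₀μ₀ + (n/σ²)x̄)/τ_n.
Here τ₀ = 1/34.9 = 0.028653 and τ_data = 9/41.5 = 0.216867, so τ_n = 0.245520.
Rearranging for μ₀: μ₀ = (μ_n·τ_n − τ_data·x̄)/τ₀ = (-2.3835·0.245520 − 0.216867·-1.8) / 0.028653 = -0.194836/0.028653 ≈ -6.8.

μ₀ = -6.8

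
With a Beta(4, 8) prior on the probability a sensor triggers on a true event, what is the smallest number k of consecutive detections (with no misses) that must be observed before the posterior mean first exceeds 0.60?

k = 9

After k detections and 0 misses the posterior is Beta(4+k, 8), with mean (4+k)/(4+8+k).
Set (4+k)/(12+k) > 0.60 and solve: k > (0.60·12 − 4)/(1 − 0.60) = 8.000.
The smallest integer exceeding 8.000 is 9, and checking k=9: (13)/(21) = 0.6190 > 0.60.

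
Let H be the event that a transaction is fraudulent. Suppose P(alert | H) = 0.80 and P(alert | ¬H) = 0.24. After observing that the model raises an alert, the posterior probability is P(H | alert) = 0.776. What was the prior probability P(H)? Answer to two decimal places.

P(H) = 0.51

Bayes' rule in odds form gives O(H|E) = O(H)·[P(E|H)/P(E|¬H)], hence O(H) = O(H|E)/LR.
Posterior odds = 0.776/(1−0.776) = 3.4643. LR = 0.80/0.24 = 3.3333.
Prior odds = 3.4643/3.3333 = 1.0393, so P(H) = 1.0393/(1+1.0393) ≈ 0.51.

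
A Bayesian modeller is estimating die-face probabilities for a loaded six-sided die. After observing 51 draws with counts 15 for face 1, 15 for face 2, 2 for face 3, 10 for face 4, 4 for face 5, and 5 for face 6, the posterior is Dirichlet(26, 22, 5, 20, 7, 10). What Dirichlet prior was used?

For a Dirichlet(α) prior with multinomial counts c, the posterior is Dirichlet(α + c) componentwise.
Subtract each count from the matching posterior parameter: 26−15=11, 22−15=7, 5−2=3, 20−10=10, 7−4=3, 10−5=5.

Dirichlet(11, 7, 3, 10, 3, 5)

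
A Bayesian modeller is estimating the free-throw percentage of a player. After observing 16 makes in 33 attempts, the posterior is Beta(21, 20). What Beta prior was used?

Under Beta–binomial conjugacy the posterior parameters are (α+s, β+f).
So α = 21 − 16 = 5 and β = 20 − 17 = 3.

Beta(5, 3)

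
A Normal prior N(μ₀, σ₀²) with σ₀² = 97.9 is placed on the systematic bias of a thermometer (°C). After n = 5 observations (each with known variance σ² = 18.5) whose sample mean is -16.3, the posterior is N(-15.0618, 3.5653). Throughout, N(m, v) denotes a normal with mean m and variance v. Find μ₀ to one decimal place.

μ₀ = 17.7

With known observation variance, the Normal–Normal posterior has precision τ_n = τ₀ + n/σ² and mean μ_n = (τ₀μ₀ + (n/σ²)x̄)/τ_n.
Here τ₀ = 1/97.9 = 0.010215 and τ_data = 5/18.5 = 0.270270, so τ_n = 0.280485.
Rearranging for μ₀: μ₀ = (μ_n·τ_n − τ_data·x̄)/τ₀ = (-15.0618·0.280485 − 0.270270·-16.3) / 0.010215 = 0.180792/0.010215 ≈ 17.7.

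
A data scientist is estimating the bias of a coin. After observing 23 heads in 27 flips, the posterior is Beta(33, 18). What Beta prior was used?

Beta(10, 14)

Beta is conjugate to the binomial likelihood: posterior = Beta(α+s, β+f).
So α = 33 − 23 = 10 and β = 18 − 4 = 14.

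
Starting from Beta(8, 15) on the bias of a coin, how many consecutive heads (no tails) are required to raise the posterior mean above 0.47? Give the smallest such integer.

After k heads and 0 tails the posterior is Beta(8+k, 15), with mean (8+k)/(8+15+k).
Set (8+k)/(23+k) > 0.47 and solve: k > (0.47·23 − 8)/(1 − 0.47) = 5.302.
The smallest integer exceeding 5.302 is 6, and checking k=6: (14)/(29) = 0.4828 > 0.47.

k = 6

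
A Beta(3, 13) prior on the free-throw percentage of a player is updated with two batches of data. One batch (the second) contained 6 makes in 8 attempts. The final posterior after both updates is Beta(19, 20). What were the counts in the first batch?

10 makes and 5 misses

Sequential conjugate updates are equivalent to a single update on the pooled data, so total successes = posterior α − prior α and total failures = posterior β − prior β.
Total across both batches: 19−3=16 makes, 20−13=7 misses.
Subtract the second batch: 16−6=10 makes and 7−2=5 misses.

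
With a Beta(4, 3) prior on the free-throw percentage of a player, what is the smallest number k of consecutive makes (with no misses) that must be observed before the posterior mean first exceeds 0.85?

After k makes and 0 misses the posterior is Beta(4+k, 3), with mean (4+k)/(4+3+k).
Set (4+k)/(7+k) > 0.85 and solve: k > (0.85·7 − 4)/(1 − 0.85) = 13.000.
The smallest integer exceeding 13.000 is 14.

k = 14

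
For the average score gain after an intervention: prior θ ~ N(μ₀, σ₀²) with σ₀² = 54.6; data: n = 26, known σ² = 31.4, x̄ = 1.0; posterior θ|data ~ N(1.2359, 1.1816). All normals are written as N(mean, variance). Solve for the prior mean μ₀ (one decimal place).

μ₀ = 11.9

The posterior mean is a precision-weighted average: μ_n = (τ₀μ₀ + τ_data·x̄)/(τ₀+τ_data), with τ₀=1/σ₀² and τ_data=n/σ².
Here τ₀ = 1/54.6 = 0.018315 and τ_data = 26/31.4 = 0.828025, so τ_n = 0.846340.
Rearranging for μ₀: μ₀ = (μ_n·τ_n − τ_data·x̄)/τ₀ = (1.2359·0.846340 − 0.828025·1.0) / 0.018315 = 0.217967/0.018315 ≈ 11.9.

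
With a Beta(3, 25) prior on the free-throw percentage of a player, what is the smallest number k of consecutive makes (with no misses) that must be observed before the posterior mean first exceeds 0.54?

k = 27

After k makes and 0 misses the posterior is Beta(3+k, 25), with mean (3+k)/(3+25+k).
Set (3+k)/(28+k) > 0.54 and solve: k > (0.54·28 − 3)/(1 − 0.54) = 26.348.
The smallest integer exceeding 26.348 is 27, and checking k=27: (30)/(55) = 0.5455 > 0.54.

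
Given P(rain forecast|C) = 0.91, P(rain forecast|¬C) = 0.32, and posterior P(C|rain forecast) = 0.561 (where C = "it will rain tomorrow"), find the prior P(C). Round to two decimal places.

In odds form, posterior odds = prior odds × likelihood ratio, so prior odds = posterior odds ÷ LR.
Posterior odds = 0.561/(1−0.561) = 1.2779. LR = 0.91/0.32 = 2.8438.
Prior odds = 1.2779/2.8438 = 0.4494, so P(C) = 0.4494/(1+0.4494) ≈ 0.31.

P(C) = 0.31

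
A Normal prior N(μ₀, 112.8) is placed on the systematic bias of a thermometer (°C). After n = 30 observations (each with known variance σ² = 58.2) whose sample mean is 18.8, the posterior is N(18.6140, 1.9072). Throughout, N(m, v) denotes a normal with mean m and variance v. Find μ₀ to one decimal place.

With known observation variance, the Normal–Normal posterior has precision τ_n = τ₀ + n/σ² and mean μ_n = (τ₀μ₀ + (n/σ²)x̄)/τ_n.
Here τ₀ = 1/112.8 = 0.008865 and τ_data = 30/58.2 = 0.515464, so τ_n = 0.524329.
Rearranging for μ₀: μ₀ = (μ_n·τ_n − τ_data·x̄)/τ₀ = (18.6140·0.524329 − 0.515464·18.8) / 0.008865 = 0.069137/0.008865 ≈ 7.8.

μ₀ = 7.8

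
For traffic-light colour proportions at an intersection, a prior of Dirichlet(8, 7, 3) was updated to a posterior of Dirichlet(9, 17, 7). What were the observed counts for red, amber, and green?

counts (1, 10, 4)

For a Dirichlet(α) prior with multinomial counts c, the posterior is Dirichlet(α + c) componentwise.
Counts are posterior − prior componentwise: 9−8=1, 17−7=10, 7−3=4.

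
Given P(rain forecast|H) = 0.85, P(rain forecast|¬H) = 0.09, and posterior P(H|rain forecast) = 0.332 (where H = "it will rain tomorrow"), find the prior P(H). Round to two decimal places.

P(H) = 0.05

Bayes' rule in odds form gives O(H|E) = O(H)·[P(E|H)/P(E|¬H)], hence O(H) = O(H|E)/LR.
Posterior odds = 0.332/(1−0.332) = 0.4970. LR = 0.85/0.09 = 9.4444.
Prior odds = 0.4970/9.4444 = 0.0526, so P(H) = 0.0526/(1+0.0526) ≈ 0.05.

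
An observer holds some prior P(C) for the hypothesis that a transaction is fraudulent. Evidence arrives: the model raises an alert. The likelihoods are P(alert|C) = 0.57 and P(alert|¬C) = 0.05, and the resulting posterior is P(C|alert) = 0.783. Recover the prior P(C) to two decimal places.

P(C) = 0.24

Bayes' rule in odds form gives O(C|E) = O(C)·[P(E|C)/P(E|¬C)], hence O(C) = O(C|E)/LR.
Posterior odds = 0.783/(1−0.783) = 3.6083. LR = 0.57/0.05 = 11.4000.
Prior odds = 3.6083/11.4000 = 0.3165, so P(C) = 0.3165/(1+0.3165) ≈ 0.24.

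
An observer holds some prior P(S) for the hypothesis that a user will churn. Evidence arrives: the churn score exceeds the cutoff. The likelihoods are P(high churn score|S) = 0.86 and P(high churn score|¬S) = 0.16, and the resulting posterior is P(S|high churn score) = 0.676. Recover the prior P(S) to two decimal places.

P(S) = 0.28

In odds form, posterior odds = prior odds × likelihood ratio, so prior odds = posterior odds ÷ LR.
Posterior odds = 0.676/(1−0.676) = 2.0864. LR = 0.86/0.16 = 5.3750.
Prior odds = 2.0864/5.3750 = 0.3882, so P(S) = 0.3882/(1+0.3882) ≈ 0.28.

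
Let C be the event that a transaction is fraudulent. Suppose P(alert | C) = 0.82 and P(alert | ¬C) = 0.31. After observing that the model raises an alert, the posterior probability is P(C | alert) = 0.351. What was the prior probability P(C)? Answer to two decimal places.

Bayes' rule in odds form gives O(C|E) = O(C)·[P(E|C)/P(E|¬C)], hence O(C) = O(C|E)/LR.
Posterior odds = 0.351/(1−0.351) = 0.5408. LR = 0.82/0.31 = 2.6452.
Prior odds = 0.5408/2.6452 = 0.2044, so P(C) = 0.2044/(1+0.2044) ≈ 0.17.

P(C) = 0.17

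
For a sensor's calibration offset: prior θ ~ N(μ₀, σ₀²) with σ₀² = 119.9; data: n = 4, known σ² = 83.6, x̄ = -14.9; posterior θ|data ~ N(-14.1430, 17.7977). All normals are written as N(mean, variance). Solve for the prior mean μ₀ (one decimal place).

The posterior mean is a precision-weighted average: μ_n = (τ₀μ₀ + τ_data·x̄)/(τ₀+τ_data), with τ₀=1/σ₀² and τ_data=n/σ².
Here τ₀ = 1/119.9 = 0.008340 and τ_data = 4/83.6 = 0.047847, so τ_n = 0.056187.
Rearranging for μ₀: μ₀ = (μ_n·τ_n − τ_data·x̄)/τ₀ = (-14.1430·0.056187 − 0.047847·-14.9) / 0.008340 = -0.081732/0.008340 ≈ -9.8.

μ₀ = -9.8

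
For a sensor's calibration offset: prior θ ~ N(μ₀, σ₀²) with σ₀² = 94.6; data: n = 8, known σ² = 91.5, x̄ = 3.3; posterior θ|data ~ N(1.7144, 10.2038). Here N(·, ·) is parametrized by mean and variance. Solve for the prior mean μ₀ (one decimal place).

With known observation variance, the Normal–Normal posterior has precision τ_n = τ₀ + n/σ² and mean μ_n = (τ₀μ₀ + (n/σ²)x̄)/τ_n.
Here τ₀ = 1/94.6 = 0.010571 and τ_data = 8/91.5 = 0.087432, so τ_n = 0.098003.
Rearranging for μ₀: μ₀ = (μ_n·τ_n − τ_data·x̄)/τ₀ = (1.7144·0.098003 − 0.087432·3.3) / 0.010571 = -0.120509/0.010571 ≈ -11.4.

μ₀ = -11.4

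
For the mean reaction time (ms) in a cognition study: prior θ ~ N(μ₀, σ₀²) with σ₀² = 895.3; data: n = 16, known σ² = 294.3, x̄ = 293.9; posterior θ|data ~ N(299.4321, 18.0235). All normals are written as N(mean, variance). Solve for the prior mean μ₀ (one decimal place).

The posterior mean is a precision-weighted average: μ_n = (τ₀μ₀ + τ_data·x̄)/(τ₀+τ_data), with τ₀=1/σ₀² and τ_data=n/σ².
Here τ₀ = 1/895.3 = 0.001117 and τ_data = 16/294.3 = 0.054366, so τ_n = 0.055483.
Rearranging for μ₀: μ₀ = (μ_n·τ_n − τ_data·x̄)/τ₀ = (299.4321·0.055483 − 0.054366·293.9) / 0.001117 = 0.635224/0.001117 ≈ 568.7.

μ₀ = 568.7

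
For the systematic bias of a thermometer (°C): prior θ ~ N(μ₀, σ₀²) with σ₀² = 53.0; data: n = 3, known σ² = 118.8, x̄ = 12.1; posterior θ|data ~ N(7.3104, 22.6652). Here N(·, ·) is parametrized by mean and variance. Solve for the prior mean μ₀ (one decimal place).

μ₀ = 0.9

With known observation variance, the Normal–Normal posterior has precision τ_n = τ₀ + n/σ² and mean μ_n = (τ₀μ₀ + (n/σ²)x̄)/τ_n.
Here τ₀ = 1/53.0 = 0.018868 and τ_data = 3/118.8 = 0.025253, so τ_n = 0.044121.
Rearranging for μ₀: μ₀ = (μ_n·τ_n − τ_data·x̄)/τ₀ = (7.3104·0.044121 − 0.025253·12.1) / 0.018868 = 0.016981/0.018868 ≈ 0.9.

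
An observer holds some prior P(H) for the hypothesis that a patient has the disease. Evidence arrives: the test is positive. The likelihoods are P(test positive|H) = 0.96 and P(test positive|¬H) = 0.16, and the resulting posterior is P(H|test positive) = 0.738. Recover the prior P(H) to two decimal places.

P(H) = 0.32

Bayes' rule in odds form gives O(H|E) = O(H)·[P(E|H)/P(E|¬H)], hence O(H) = O(H|E)/LR.
Posterior odds = 0.738/(1−0.738) = 2.8168. LR = 0.96/0.16 = 6.0000.
Prior odds = 2.8168/6.0000 = 0.4695, so P(H) = 0.4695/(1+0.4695) ≈ 0.32.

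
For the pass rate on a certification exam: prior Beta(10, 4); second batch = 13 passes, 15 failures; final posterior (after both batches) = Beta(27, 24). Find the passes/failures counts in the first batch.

4 passes and 5 failures

Because Beta–binomial updating is additive in the counts, the combined data contributed (α_post−α_prior, β_post−β_prior) successes and failures.
Total across both batches: 27−10=17 passes, 24−4=20 failures.
Subtract the second batch: 17−13=4 passes and 20−15=5 failures.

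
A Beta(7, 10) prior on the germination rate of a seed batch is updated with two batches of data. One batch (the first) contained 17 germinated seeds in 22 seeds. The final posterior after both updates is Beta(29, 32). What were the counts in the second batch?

Sequential conjugate updates are equivalent to a single update on the pooled data, so total successes = posterior α − prior α and total failures = posterior β − prior β.
Total across both batches: 29−7=22 germinated seeds, 32−10=22 non-germinating seeds.
Subtract the first batch: 22−17=5 germinated seeds and 22−5=17 non-germinating seeds.

5 germinated seeds and 17 non-germinating seeds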